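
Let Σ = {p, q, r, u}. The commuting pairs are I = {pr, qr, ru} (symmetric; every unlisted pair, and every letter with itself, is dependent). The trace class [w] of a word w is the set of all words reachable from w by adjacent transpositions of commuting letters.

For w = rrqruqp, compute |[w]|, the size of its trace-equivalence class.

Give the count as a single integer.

35

drop 0:r onto floor
drop 1:r onto {0:r}
drop 2:q onto floor
drop 3:r onto {1:r}
drop 4:u onto {2:q}
drop 5:q onto {4:u}
drop 6:p onto {5:q}
ground layer = {0:r, 2:q}
drop-orders for the pieces not yet dropped (sum over which currently-grounded one goes next):
  1 to go: {3} 1  {6} 1
  2 to go: {1,3} 1  {3,6} 2  {5,6} 1
  3 to go: {0,1,3} 1  {1,3,6} 3  {3,5,6} 3  {4,5,6} 1
  4 to go: {0,1,3,6} 4  {1,3,5,6} 6  {2,4,5,6} 1  {3,4,5,6} 4
  5 to go: {0,1,3,5,6} 10  {1,3,4,5,6} 10  {2,3,4,5,6} 5
  if 0:r drops first: 15 orders
  if 2:q drops first: 20 orders
heap linearizations: 35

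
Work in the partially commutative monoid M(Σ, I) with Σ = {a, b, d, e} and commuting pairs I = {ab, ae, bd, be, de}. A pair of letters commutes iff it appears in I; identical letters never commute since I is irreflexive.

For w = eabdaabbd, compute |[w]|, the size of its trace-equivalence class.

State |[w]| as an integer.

piece 0:e — minimal
piece 1:a — minimal
piece 2:b — minimal
piece 3:d rests on {1:a}
piece 4:a rests on {3:d}
piece 5:a rests on {4:a}
piece 6:b rests on {2:b}
piece 7:b rests on {6:b}
piece 8:d rests on {5:a}
minimal pieces: {0:e, 1:a, 2:b}
ways to finish when only these pieces remain (= sum over removing one remaining piece with nothing left below it):
  1 left: {0}→1  {7}→1  {8}→1
  2 left: {0,7}→2  {0,8}→2  {5,8}→1  {6,7}→1  {7,8}→2
  3 left: {0,5,8}→3  {0,6,7}→3  {0,7,8}→6  {2,6,7}→1  {4,5,8}→1  {5,7,8}→3  {6,7,8}→3
  4 left: {0,2,6,7}→4  {0,4,5,8}→4  {0,5,7,8}→12  {0,6,7,8}→12  {2,6,7,8}→4  {3,4,5,8}→1  {4,5,7,8}→4  {5,6,7,8}→6
  5 left: {0,2,6,7,8}→20  {0,3,4,5,8}→5  {0,4,5,7,8}→20  {0,5,6,7,8}→30  {1,3,4,5,8}→1  {2,5,6,7,8}→10  {3,4,5,7,8}→5  {4,5,6,7,8}→10
  6 left: {0,1,3,4,5,8}→6  {0,2,5,6,7,8}→60  {0,3,4,5,7,8}→30  {0,4,5,6,7,8}→60  {1,3,4,5,7,8}→6  {2,4,5,6,7,8}→20  {3,4,5,6,7,8}→15
  7 left: {0,1,3,4,5,7,8}→42  {0,2,4,5,6,7,8}→140  {0,3,4,5,6,7,8}→105  {1,3,4,5,6,7,8}→21  {2,3,4,5,6,7,8}→35
  placing 0:e first → 56 extensions
  placing 1:a first → 280 extensions
  placing 2:b first → 168 extensions
total linear extensions = 504

504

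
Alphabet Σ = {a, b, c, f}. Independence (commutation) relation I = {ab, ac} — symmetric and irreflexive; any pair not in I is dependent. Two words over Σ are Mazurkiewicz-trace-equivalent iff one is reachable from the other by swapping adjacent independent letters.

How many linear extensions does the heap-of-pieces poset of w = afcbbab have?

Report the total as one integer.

#0=a has no predecessor
#1=f depends on [0:a]
#2=c depends on [1:f]
#3=b depends on [2:c]
#4=b depends on [3:b]
#5=a depends on [1:f]
#6=b depends on [4:b]
sources: [0:a]
N(rest) = Σ N(rest − s) over sources s of rest; N(one piece) = 1:
  size 1 → [5]=1  [6]=1
  size 2 → [4,6]=1  [5,6]=2
  size 3 → [3,4,6]=1  [4,5,6]=3
  size 4 → [2,3,4,6]=1  [3,4,5,6]=4
  size 5 → [2,3,4,5,6]=5
  first=0(a) contributes 5

5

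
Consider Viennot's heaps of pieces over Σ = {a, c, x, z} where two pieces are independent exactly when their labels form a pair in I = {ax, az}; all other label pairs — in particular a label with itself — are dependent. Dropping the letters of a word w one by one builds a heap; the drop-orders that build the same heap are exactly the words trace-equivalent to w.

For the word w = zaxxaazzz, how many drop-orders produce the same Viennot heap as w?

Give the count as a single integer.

drop 0:z onto floor
drop 1:a onto floor
drop 2:x onto {0:z}
drop 3:x onto {2:x}
drop 4:a onto {1:a}
drop 5:a onto {4:a}
drop 6:z onto {3:x}
drop 7:z onto {6:z}
drop 8:z onto {7:z}
ground layer = {0:z, 1:a}
drop-orders for the pieces not yet dropped (sum over which currently-grounded one goes next):
  1 to go: {5} 1  {8} 1
  2 to go: {4,5} 1  {5,8} 2  {7,8} 1
  3 to go: {1,4,5} 1  {4,5,8} 3  {5,7,8} 3  {6,7,8} 1
  4 to go: {1,4,5,8} 4  {3,6,7,8} 1  {4,5,7,8} 6  {5,6,7,8} 4
  5 to go: {1,4,5,7,8} 10  {2,3,6,7,8} 1  {3,5,6,7,8} 5  {4,5,6,7,8} 10
  6 to go: {0,2,3,6,7,8} 1  {1,4,5,6,7,8} 20  {2,3,5,6,7,8} 6  {3,4,5,6,7,8} 15
  7 to go: {0,2,3,5,6,7,8} 7  {1,3,4,5,6,7,8} 35  {2,3,4,5,6,7,8} 21
  if 0:z drops first: 56 orders
  if 1:a drops first: 28 orders
heap linearizations: 84

84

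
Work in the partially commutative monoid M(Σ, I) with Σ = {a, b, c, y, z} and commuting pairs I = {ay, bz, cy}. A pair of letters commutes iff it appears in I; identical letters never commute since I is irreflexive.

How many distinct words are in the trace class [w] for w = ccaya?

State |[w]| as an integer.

5

piece 0:c — minimal
piece 1:c rests on {0:c}
piece 2:a rests on {1:c}
piece 3:y — minimal
piece 4:a rests on {2:a}
minimal pieces: {0:c, 3:y}
ways to finish when only these pieces remain (= sum over removing one remaining piece with nothing left below it):
  1 left: {3}→1  {4}→1
  2 left: {2,4}→1  {3,4}→2
  3 left: {1,2,4}→1  {2,3,4}→3
  placing 0:c first → 4 extensions
  placing 3:y first → 1 extensions
total linear extensions = 5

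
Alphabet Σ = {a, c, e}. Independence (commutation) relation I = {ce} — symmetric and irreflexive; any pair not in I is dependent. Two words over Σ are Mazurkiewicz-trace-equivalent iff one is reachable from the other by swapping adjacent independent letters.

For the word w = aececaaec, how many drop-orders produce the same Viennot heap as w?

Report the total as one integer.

12

drop 0:a onto floor
drop 1:e onto {0:a}
drop 2:c onto {0:a}
drop 3:e onto {1:e}
drop 4:c onto {2:c}
drop 5:a onto {3:e, 4:c}
drop 6:a onto {5:a}
drop 7:e onto {6:a}
drop 8:c onto {6:a}
ground layer = {0:a}
drop-orders for the pieces not yet dropped (sum over which currently-grounded one goes next):
  1 to go: {7} 1  {8} 1
  2 to go: {7,8} 2
  3 to go: {6,7,8} 2
  4 to go: {5,6,7,8} 2
  5 to go: {3,5,6,7,8} 2  {4,5,6,7,8} 2
  6 to go: {1,3,5,6,7,8} 2  {2,4,5,6,7,8} 2  {3,4,5,6,7,8} 4
  7 to go: {1,3,4,5,6,7,8} 6  {2,3,4,5,6,7,8} 6
  if 0:a drops first: 12 orders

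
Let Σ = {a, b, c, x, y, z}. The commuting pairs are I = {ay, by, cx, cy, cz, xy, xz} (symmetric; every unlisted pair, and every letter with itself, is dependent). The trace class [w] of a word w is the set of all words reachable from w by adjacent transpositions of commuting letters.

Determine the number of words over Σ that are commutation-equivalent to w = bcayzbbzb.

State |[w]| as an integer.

0(b) covers ∅
1(c) covers 0:b
2(a) covers 1:c
3(y) covers ∅
4(z) covers 2:a, 3:y
5(b) covers 4:z
6(b) covers 5:b
7(z) covers 6:b
8(b) covers 7:z
floor of heap: 0:b, 3:y
completions by unplaced set U, small U first (add the entries for U minus each lowest piece of U):
  |U|=1: {8}:1
  |U|=2: {7,8}:1
  |U|=3: {6,7,8}:1
  |U|=4: {5,6,7,8}:1
  |U|=5: {4,5,6,7,8}:1
  |U|=6: {2,4,5,6,7,8}:1  {3,4,5,6,7,8}:1
  |U|=7: {1,2,4,5,6,7,8}:1  {2,3,4,5,6,7,8}:2
  start at 0(b): 3
  start at 3(y): 1
sum over floor = 4

4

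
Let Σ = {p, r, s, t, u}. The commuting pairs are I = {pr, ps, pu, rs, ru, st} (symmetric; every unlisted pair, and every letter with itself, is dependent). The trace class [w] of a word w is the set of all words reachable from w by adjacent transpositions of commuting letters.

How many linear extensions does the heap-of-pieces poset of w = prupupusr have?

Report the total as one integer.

#0=p has no predecessor
#1=r has no predecessor
#2=u has no predecessor
#3=p depends on [0:p]
#4=u depends on [2:u]
#5=p depends on [3:p]
#6=u depends on [4:u]
#7=s depends on [6:u]
#8=r depends on [1:r]
sources: [0:p, 1:r, 2:u]
N(rest) = Σ N(rest − s) over sources s of rest; N(one piece) = 1:
  size 1 → [5]=1  [7]=1  [8]=1
  size 2 → [1,8]=1  [3,5]=1  [5,7]=2  [5,8]=2  [6,7]=1  [7,8]=2
  size 3 → [0,3,5]=1  [1,5,8]=3  [1,7,8]=3  [3,5,7]=3  [3,5,8]=3  [4,6,7]=1  [5,6,7]=3  [5,7,8]=6  [6,7,8]=3
  size 4 → [0,3,5,7]=4  [0,3,5,8]=4  [1,3,5,8]=6  [1,5,7,8]=12  [1,6,7,8]=6  [2,4,6,7]=1  [3,5,6,7]=6  [3,5,7,8]=12  [4,5,6,7]=4  [4,6,7,8]=4  [5,6,7,8]=12
  size 5 → [0,1,3,5,8]=10  [0,3,5,6,7]=10  [0,3,5,7,8]=20  [1,3,5,7,8]=30  [1,4,6,7,8]=10  [1,5,6,7,8]=30  [2,4,5,6,7]=5  [2,4,6,7,8]=5  [3,4,5,6,7]=10  [3,5,6,7,8]=30  [4,5,6,7,8]=20
  size 6 → [0,1,3,5,7,8]=60  [0,3,4,5,6,7]=20  [0,3,5,6,7,8]=60  [1,2,4,6,7,8]=15  [1,3,5,6,7,8]=90  [1,4,5,6,7,8]=60  [2,3,4,5,6,7]=15  [2,4,5,6,7,8]=30  [3,4,5,6,7,8]=60
  size 7 → [0,1,3,5,6,7,8]=210  [0,2,3,4,5,6,7]=35  [0,3,4,5,6,7,8]=140  [1,2,4,5,6,7,8]=105  [1,3,4,5,6,7,8]=210  [2,3,4,5,6,7,8]=105
  first=0(p) contributes 420
  first=1(r) contributes 280
  first=2(u) contributes 560
|[w]| = 1260

1260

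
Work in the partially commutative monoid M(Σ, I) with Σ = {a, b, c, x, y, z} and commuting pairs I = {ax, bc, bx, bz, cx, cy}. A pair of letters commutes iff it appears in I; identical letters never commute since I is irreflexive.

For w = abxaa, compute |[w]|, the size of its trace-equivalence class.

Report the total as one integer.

drop 0:a onto floor
drop 1:b onto {0:a}
drop 2:x onto floor
drop 3:a onto {1:b}
drop 4:a onto {3:a}
ground layer = {0:a, 2:x}
drop-orders for the pieces not yet dropped (sum over which currently-grounded one goes next):
  1 to go: {2} 1  {4} 1
  2 to go: {2,4} 2  {3,4} 1
  3 to go: {1,3,4} 1  {2,3,4} 3
  if 0:a drops first: 4 orders
  if 2:x drops first: 1 orders
heap linearizations: 5

5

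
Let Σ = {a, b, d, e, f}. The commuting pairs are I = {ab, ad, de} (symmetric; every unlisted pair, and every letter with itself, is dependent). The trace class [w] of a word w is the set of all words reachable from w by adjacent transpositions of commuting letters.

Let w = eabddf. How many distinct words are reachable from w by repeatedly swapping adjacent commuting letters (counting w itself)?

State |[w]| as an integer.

4

#0=e has no predecessor
#1=a depends on [0:e]
#2=b depends on [0:e]
#3=d depends on [2:b]
#4=d depends on [3:d]
#5=f depends on [1:a, 4:d]
sources: [0:e]
N(rest) = Σ N(rest − s) over sources s of rest; N(one piece) = 1:
  size 1 → [5]=1
  size 2 → [1,5]=1  [4,5]=1
  size 3 → [1,4,5]=2  [3,4,5]=1
  size 4 → [1,3,4,5]=3  [2,3,4,5]=1
  first=0(e) contributes 4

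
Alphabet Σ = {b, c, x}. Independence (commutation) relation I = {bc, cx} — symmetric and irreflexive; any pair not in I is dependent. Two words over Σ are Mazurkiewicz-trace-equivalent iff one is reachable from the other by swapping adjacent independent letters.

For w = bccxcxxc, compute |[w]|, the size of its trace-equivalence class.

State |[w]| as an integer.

drop 0:b onto floor
drop 1:c onto floor
drop 2:c onto {1:c}
drop 3:x onto {0:b}
drop 4:c onto {2:c}
drop 5:x onto {3:x}
drop 6:x onto {5:x}
drop 7:c onto {4:c}
ground layer = {0:b, 1:c}
drop-orders for the pieces not yet dropped (sum over which currently-grounded one goes next):
  1 to go: {6} 1  {7} 1
  2 to go: {4,7} 1  {5,6} 1  {6,7} 2
  3 to go: {2,4,7} 1  {3,5,6} 1  {4,6,7} 3  {5,6,7} 3
  4 to go: {0,3,5,6} 1  {1,2,4,7} 1  {2,4,6,7} 4  {3,5,6,7} 4  {4,5,6,7} 6
  5 to go: {0,3,5,6,7} 5  {1,2,4,6,7} 5  {2,4,5,6,7} 10  {3,4,5,6,7} 10
  6 to go: {0,3,4,5,6,7} 15  {1,2,4,5,6,7} 15  {2,3,4,5,6,7} 20
  if 0:b drops first: 35 orders
  if 1:c drops first: 35 orders
heap linearizations: 70

70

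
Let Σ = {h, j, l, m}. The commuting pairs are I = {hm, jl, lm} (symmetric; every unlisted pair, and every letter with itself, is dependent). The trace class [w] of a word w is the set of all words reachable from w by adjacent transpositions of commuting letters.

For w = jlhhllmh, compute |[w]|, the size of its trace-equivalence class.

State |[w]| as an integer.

13

drop 0:j onto floor
drop 1:l onto floor
drop 2:h onto {0:j, 1:l}
drop 3:h onto {2:h}
drop 4:l onto {3:h}
drop 5:l onto {4:l}
drop 6:m onto {0:j}
drop 7:h onto {5:l}
ground layer = {0:j, 1:l}
drop-orders for the pieces not yet dropped (sum over which currently-grounded one goes next):
  1 to go: {6} 1  {7} 1
  2 to go: {5,7} 1  {6,7} 2
  3 to go: {4,5,7} 1  {5,6,7} 3
  4 to go: {3,4,5,7} 1  {4,5,6,7} 4
  5 to go: {2,3,4,5,7} 1  {3,4,5,6,7} 5
  6 to go: {1,2,3,4,5,7} 1  {2,3,4,5,6,7} 6
  if 0:j drops first: 7 orders
  if 1:l drops first: 6 orders
heap linearizations: 13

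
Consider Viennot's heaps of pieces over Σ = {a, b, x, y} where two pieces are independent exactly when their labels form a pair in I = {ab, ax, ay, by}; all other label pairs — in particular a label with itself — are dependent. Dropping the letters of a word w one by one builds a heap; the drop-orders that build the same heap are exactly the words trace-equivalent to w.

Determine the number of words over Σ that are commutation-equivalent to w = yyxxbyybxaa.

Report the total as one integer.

330

drop 0:y onto floor
drop 1:y onto {0:y}
drop 2:x onto {1:y}
drop 3:x onto {2:x}
drop 4:b onto {3:x}
drop 5:y onto {3:x}
drop 6:y onto {5:y}
drop 7:b onto {4:b}
drop 8:x onto {6:y, 7:b}
drop 9:a onto floor
drop 10:a onto {9:a}
ground layer = {0:y, 9:a}
drop-orders for the pieces not yet dropped (sum over which currently-grounded one goes next):
  1 to go: {8} 1  {10} 1
  2 to go: {6,8} 1  {7,8} 1  {8,10} 2  {9,10} 1
  3 to go: {4,7,8} 1  {5,6,8} 1  {6,7,8} 2  {6,8,10} 3  {7,8,10} 3  {8,9,10} 3
  4 to go: {4,6,7,8} 3  {4,7,8,10} 4  {5,6,7,8} 3  {5,6,8,10} 4  {6,7,8,10} 8  {6,8,9,10} 6  {7,8,9,10} 6
  5 to go: {4,5,6,7,8} 6  {4,6,7,8,10} 15  {4,7,8,9,10} 10  {5,6,7,8,10} 15  {5,6,8,9,10} 10  {6,7,8,9,10} 20
  6 to go: {3,4,5,6,7,8} 6  {4,5,6,7,8,10} 36  {4,6,7,8,9,10} 45  {5,6,7,8,9,10} 45
  7 to go: {2,3,4,5,6,7,8} 6  {3,4,5,6,7,8,10} 42  {4,5,6,7,8,9,10} 126
  8 to go: {1,2,3,4,5,6,7,8} 6  {2,3,4,5,6,7,8,10} 48  {3,4,5,6,7,8,9,10} 168
  9 to go: {0,1,2,3,4,5,6,7,8} 6  {1,2,3,4,5,6,7,8,10} 54  {2,3,4,5,6,7,8,9,10} 216
  if 0:y drops first: 270 orders
  if 9:a drops first: 60 orders
heap linearizations: 330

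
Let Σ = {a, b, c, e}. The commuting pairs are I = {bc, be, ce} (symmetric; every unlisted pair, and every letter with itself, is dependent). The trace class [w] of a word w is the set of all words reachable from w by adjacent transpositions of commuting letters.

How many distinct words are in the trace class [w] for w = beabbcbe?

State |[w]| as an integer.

#0=b has no predecessor
#1=e has no predecessor
#2=a depends on [0:b, 1:e]
#3=b depends on [2:a]
#4=b depends on [3:b]
#5=c depends on [2:a]
#6=b depends on [4:b]
#7=e depends on [2:a]
sources: [0:b, 1:e]
N(rest) = Σ N(rest − s) over sources s of rest; N(one piece) = 1:
  size 1 → [5]=1  [6]=1  [7]=1
  size 2 → [4,6]=1  [5,6]=2  [5,7]=2  [6,7]=2
  size 3 → [3,4,6]=1  [4,5,6]=3  [4,6,7]=3  [5,6,7]=6
  size 4 → [3,4,5,6]=4  [3,4,6,7]=4  [4,5,6,7]=12
  size 5 → [3,4,5,6,7]=20
  size 6 → [2,3,4,5,6,7]=20
  first=0(b) contributes 20
  first=1(e) contributes 20
|[w]| = 40

40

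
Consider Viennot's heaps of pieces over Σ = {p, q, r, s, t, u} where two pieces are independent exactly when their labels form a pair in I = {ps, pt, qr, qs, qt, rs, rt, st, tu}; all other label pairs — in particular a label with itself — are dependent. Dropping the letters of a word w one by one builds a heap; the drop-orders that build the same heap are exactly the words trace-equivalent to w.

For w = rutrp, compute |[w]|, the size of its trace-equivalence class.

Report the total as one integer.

5

0(r) covers ∅
1(u) covers 0:r
2(t) covers ∅
3(r) covers 1:u
4(p) covers 3:r
floor of heap: 0:r, 2:t
completions by unplaced set U, small U first (add the entries for U minus each lowest piece of U):
  |U|=1: {2}:1  {4}:1
  |U|=2: {2,4}:2  {3,4}:1
  |U|=3: {1,3,4}:1  {2,3,4}:3
  start at 0(r): 4
  start at 2(t): 1
sum over floor = 5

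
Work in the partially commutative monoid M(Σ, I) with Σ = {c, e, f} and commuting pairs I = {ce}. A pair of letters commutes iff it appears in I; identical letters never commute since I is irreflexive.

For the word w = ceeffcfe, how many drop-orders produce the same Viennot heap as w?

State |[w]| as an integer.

3

piece 0:c — minimal
piece 1:e — minimal
piece 2:e rests on {1:e}
piece 3:f rests on {0:c, 2:e}
piece 4:f rests on {3:f}
piece 5:c rests on {4:f}
piece 6:f rests on {5:c}
piece 7:e rests on {6:f}
minimal pieces: {0:c, 1:e}
ways to finish when only these pieces remain (= sum over removing one remaining piece with nothing left below it):
  1 left: {7}→1
  2 left: {6,7}→1
  3 left: {5,6,7}→1
  4 left: {4,5,6,7}→1
  5 left: {3,4,5,6,7}→1
  6 left: {0,3,4,5,6,7}→1  {2,3,4,5,6,7}→1
  placing 0:c first → 1 extensions
  placing 1:e first → 2 extensions
total linear extensions = 3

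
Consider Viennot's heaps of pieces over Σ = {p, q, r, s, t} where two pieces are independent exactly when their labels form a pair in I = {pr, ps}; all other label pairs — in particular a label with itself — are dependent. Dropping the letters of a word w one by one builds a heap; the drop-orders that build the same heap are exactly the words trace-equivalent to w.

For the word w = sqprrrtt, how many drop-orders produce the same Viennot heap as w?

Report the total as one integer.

piece 0:s — minimal
piece 1:q rests on {0:s}
piece 2:p rests on {1:q}
piece 3:r rests on {1:q}
piece 4:r rests on {3:r}
piece 5:r rests on {4:r}
piece 6:t rests on {2:p, 5:r}
piece 7:t rests on {6:t}
minimal pieces: {0:s}
ways to finish when only these pieces remain (= sum over removing one remaining piece with nothing left below it):
  1 left: {7}→1
  2 left: {6,7}→1
  3 left: {2,6,7}→1  {5,6,7}→1
  4 left: {2,5,6,7}→2  {4,5,6,7}→1
  5 left: {2,4,5,6,7}→3  {3,4,5,6,7}→1
  6 left: {2,3,4,5,6,7}→4
  placing 0:s first → 4 extensions

4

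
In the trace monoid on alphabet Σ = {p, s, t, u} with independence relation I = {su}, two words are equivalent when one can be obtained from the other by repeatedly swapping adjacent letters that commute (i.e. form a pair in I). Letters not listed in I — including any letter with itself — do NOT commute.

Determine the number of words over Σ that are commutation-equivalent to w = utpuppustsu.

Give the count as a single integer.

4

0(u) covers ∅
1(t) covers 0:u
2(p) covers 1:t
3(u) covers 2:p
4(p) covers 3:u
5(p) covers 4:p
6(u) covers 5:p
7(s) covers 5:p
8(t) covers 6:u, 7:s
9(s) covers 8:t
10(u) covers 8:t
floor of heap: 0:u
completions by unplaced set U, small U first (add the entries for U minus each lowest piece of U):
  |U|=1: {9}:1  {10}:1
  |U|=2: {9,10}:2
  |U|=3: {8,9,10}:2
  |U|=4: {6,8,9,10}:2  {7,8,9,10}:2
  |U|=5: {6,7,8,9,10}:4
  |U|=6: {5,6,7,8,9,10}:4
  |U|=7: {4,5,6,7,8,9,10}:4
  |U|=8: {3,4,5,6,7,8,9,10}:4
  |U|=9: {2,3,4,5,6,7,8,9,10}:4
  start at 0(u): 4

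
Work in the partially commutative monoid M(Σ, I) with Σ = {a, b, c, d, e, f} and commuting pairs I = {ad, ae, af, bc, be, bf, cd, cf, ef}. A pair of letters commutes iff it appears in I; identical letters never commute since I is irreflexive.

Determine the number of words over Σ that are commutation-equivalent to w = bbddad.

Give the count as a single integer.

4

piece 0:b — minimal
piece 1:b rests on {0:b}
piece 2:d rests on {1:b}
piece 3:d rests on {2:d}
piece 4:a rests on {1:b}
piece 5:d rests on {3:d}
minimal pieces: {0:b}
ways to finish when only these pieces remain (= sum over removing one remaining piece with nothing left below it):
  1 left: {4}→1  {5}→1
  2 left: {3,5}→1  {4,5}→2
  3 left: {2,3,5}→1  {3,4,5}→3
  4 left: {2,3,4,5}→4
  placing 0:b first → 4 extensions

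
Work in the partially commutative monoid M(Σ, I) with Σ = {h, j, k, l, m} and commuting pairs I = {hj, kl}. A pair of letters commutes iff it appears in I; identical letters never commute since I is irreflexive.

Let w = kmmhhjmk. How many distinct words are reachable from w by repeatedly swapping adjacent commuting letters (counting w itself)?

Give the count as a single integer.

3

piece 0:k — minimal
piece 1:m rests on {0:k}
piece 2:m rests on {1:m}
piece 3:h rests on {2:m}
piece 4:h rests on {3:h}
piece 5:j rests on {2:m}
piece 6:m rests on {4:h, 5:j}
piece 7:k rests on {6:m}
minimal pieces: {0:k}
ways to finish when only these pieces remain (= sum over removing one remaining piece with nothing left below it):
  1 left: {7}→1
  2 left: {6,7}→1
  3 left: {4,6,7}→1  {5,6,7}→1
  4 left: {3,4,6,7}→1  {4,5,6,7}→2
  5 left: {3,4,5,6,7}→3
  6 left: {2,3,4,5,6,7}→3
  placing 0:k first → 3 extensions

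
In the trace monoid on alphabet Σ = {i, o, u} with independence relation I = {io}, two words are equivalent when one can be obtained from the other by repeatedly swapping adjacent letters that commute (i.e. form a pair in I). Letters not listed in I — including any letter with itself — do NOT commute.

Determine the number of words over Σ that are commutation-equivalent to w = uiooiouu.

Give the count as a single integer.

drop 0:u onto floor
drop 1:i onto {0:u}
drop 2:o onto {0:u}
drop 3:o onto {2:o}
drop 4:i onto {1:i}
drop 5:o onto {3:o}
drop 6:u onto {4:i, 5:o}
drop 7:u onto {6:u}
ground layer = {0:u}
drop-orders for the pieces not yet dropped (sum over which currently-grounded one goes next):
  1 to go: {7} 1
  2 to go: {6,7} 1
  3 to go: {4,6,7} 1  {5,6,7} 1
  4 to go: {1,4,6,7} 1  {3,5,6,7} 1  {4,5,6,7} 2
  5 to go: {1,4,5,6,7} 3  {2,3,5,6,7} 1  {3,4,5,6,7} 3
  6 to go: {1,3,4,5,6,7} 6  {2,3,4,5,6,7} 4
  if 0:u drops first: 10 orders

10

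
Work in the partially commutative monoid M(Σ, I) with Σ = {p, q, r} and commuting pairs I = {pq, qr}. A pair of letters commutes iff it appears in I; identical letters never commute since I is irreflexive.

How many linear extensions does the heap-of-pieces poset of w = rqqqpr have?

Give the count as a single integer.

#0=r has no predecessor
#1=q has no predecessor
#2=q depends on [1:q]
#3=q depends on [2:q]
#4=p depends on [0:r]
#5=r depends on [4:p]
sources: [0:r, 1:q]
N(rest) = Σ N(rest − s) over sources s of rest; N(one piece) = 1:
  size 1 → [3]=1  [5]=1
  size 2 → [2,3]=1  [3,5]=2  [4,5]=1
  size 3 → [0,4,5]=1  [1,2,3]=1  [2,3,5]=3  [3,4,5]=3
  size 4 → [0,3,4,5]=4  [1,2,3,5]=4  [2,3,4,5]=6
  first=0(r) contributes 10
  first=1(q) contributes 10
|[w]| = 20

20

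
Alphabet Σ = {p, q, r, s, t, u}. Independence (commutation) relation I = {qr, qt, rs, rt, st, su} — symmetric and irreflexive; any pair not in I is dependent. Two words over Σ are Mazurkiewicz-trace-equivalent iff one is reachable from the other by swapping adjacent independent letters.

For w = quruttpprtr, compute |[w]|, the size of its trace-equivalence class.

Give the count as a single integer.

3

piece 0:q — minimal
piece 1:u rests on {0:q}
piece 2:r rests on {1:u}
piece 3:u rests on {2:r}
piece 4:t rests on {3:u}
piece 5:t rests on {4:t}
piece 6:p rests on {5:t}
piece 7:p rests on {6:p}
piece 8:r rests on {7:p}
piece 9:t rests on {7:p}
piece 10:r rests on {8:r}
minimal pieces: {0:q}
ways to finish when only these pieces remain (= sum over removing one remaining piece with nothing left below it):
  1 left: {9}→1  {10}→1
  2 left: {8,10}→1  {9,10}→2
  3 left: {8,9,10}→3
  4 left: {7,8,9,10}→3
  5 left: {6,7,8,9,10}→3
  6 left: {5,6,7,8,9,10}→3
  7 left: {4,5,6,7,8,9,10}→3
  8 left: {3,4,5,6,7,8,9,10}→3
  9 left: {2,3,4,5,6,7,8,9,10}→3
  placing 0:q first → 3 extensions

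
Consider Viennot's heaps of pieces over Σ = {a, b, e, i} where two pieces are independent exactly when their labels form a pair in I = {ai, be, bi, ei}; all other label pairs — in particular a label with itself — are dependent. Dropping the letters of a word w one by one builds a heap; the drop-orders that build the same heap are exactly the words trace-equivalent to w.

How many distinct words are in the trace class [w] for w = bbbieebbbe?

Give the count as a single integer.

840

drop 0:b onto floor
drop 1:b onto {0:b}
drop 2:b onto {1:b}
drop 3:i onto floor
drop 4:e onto floor
drop 5:e onto {4:e}
drop 6:b onto {2:b}
drop 7:b onto {6:b}
drop 8:b onto {7:b}
drop 9:e onto {5:e}
ground layer = {0:b, 3:i, 4:e}
drop-orders for the pieces not yet dropped (sum over which currently-grounded one goes next):
  1 to go: {3} 1  {8} 1  {9} 1
  2 to go: {3,8} 2  {3,9} 2  {5,9} 1  {7,8} 1  {8,9} 2
  3 to go: {3,5,9} 3  {3,7,8} 3  {3,8,9} 6  {4,5,9} 1  {5,8,9} 3  {6,7,8} 1  {7,8,9} 3
  4 to go: {2,6,7,8} 1  {3,4,5,9} 4  {3,5,8,9} 12  {3,6,7,8} 4  {3,7,8,9} 12  {4,5,8,9} 4  {5,7,8,9} 6  {6,7,8,9} 4
  5 to go: {1,2,6,7,8} 1  {2,3,6,7,8} 5  {2,6,7,8,9} 5  {3,4,5,8,9} 20  {3,5,7,8,9} 30  {3,6,7,8,9} 20  {4,5,7,8,9} 10  {5,6,7,8,9} 10
  6 to go: {0,1,2,6,7,8} 1  {1,2,3,6,7,8} 6  {1,2,6,7,8,9} 6  {2,3,6,7,8,9} 30  {2,5,6,7,8,9} 15  {3,4,5,7,8,9} 60  {3,5,6,7,8,9} 60  {4,5,6,7,8,9} 20
  7 to go: {0,1,2,3,6,7,8} 7  {0,1,2,6,7,8,9} 7  {1,2,3,6,7,8,9} 42  {1,2,5,6,7,8,9} 21  {2,3,5,6,7,8,9} 105  {2,4,5,6,7,8,9} 35  {3,4,5,6,7,8,9} 140
  8 to go: {0,1,2,3,6,7,8,9} 56  {0,1,2,5,6,7,8,9} 28  {1,2,3,5,6,7,8,9} 168  {1,2,4,5,6,7,8,9} 56  {2,3,4,5,6,7,8,9} 280
  if 0:b drops first: 504 orders
  if 3:i drops first: 84 orders
  if 4:e drops first: 252 orders
heap linearizations: 840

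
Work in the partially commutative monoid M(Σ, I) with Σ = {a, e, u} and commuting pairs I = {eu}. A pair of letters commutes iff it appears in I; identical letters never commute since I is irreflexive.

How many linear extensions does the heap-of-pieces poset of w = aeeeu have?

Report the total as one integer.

#0=a has no predecessor
#1=e depends on [0:a]
#2=e depends on [1:e]
#3=e depends on [2:e]
#4=u depends on [0:a]
sources: [0:a]
N(rest) = Σ N(rest − s) over sources s of rest; N(one piece) = 1:
  size 1 → [3]=1  [4]=1
  size 2 → [2,3]=1  [3,4]=2
  size 3 → [1,2,3]=1  [2,3,4]=3
  first=0(a) contributes 4

4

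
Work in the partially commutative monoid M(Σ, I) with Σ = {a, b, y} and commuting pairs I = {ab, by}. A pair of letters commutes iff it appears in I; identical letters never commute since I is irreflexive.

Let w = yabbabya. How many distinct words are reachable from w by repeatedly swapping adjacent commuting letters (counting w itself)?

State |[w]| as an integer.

56

drop 0:y onto floor
drop 1:a onto {0:y}
drop 2:b onto floor
drop 3:b onto {2:b}
drop 4:a onto {1:a}
drop 5:b onto {3:b}
drop 6:y onto {4:a}
drop 7:a onto {6:y}
ground layer = {0:y, 2:b}
drop-orders for the pieces not yet dropped (sum over which currently-grounded one goes next):
  1 to go: {5} 1  {7} 1
  2 to go: {3,5} 1  {5,7} 2  {6,7} 1
  3 to go: {2,3,5} 1  {3,5,7} 3  {4,6,7} 1  {5,6,7} 3
  4 to go: {1,4,6,7} 1  {2,3,5,7} 4  {3,5,6,7} 6  {4,5,6,7} 4
  5 to go: {0,1,4,6,7} 1  {1,4,5,6,7} 5  {2,3,5,6,7} 10  {3,4,5,6,7} 10
  6 to go: {0,1,4,5,6,7} 6  {1,3,4,5,6,7} 15  {2,3,4,5,6,7} 20
  if 0:y drops first: 35 orders
  if 2:b drops first: 21 orders
heap linearizations: 56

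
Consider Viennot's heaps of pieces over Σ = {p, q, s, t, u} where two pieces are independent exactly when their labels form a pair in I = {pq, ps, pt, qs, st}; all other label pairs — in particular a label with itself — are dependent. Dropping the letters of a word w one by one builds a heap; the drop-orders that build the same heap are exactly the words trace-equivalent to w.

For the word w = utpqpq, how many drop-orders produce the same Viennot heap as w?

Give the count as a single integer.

10

#0=u has no predecessor
#1=t depends on [0:u]
#2=p depends on [0:u]
#3=q depends on [1:t]
#4=p depends on [2:p]
#5=q depends on [3:q]
sources: [0:u]
N(rest) = Σ N(rest − s) over sources s of rest; N(one piece) = 1:
  size 1 → [4]=1  [5]=1
  size 2 → [2,4]=1  [3,5]=1  [4,5]=2
  size 3 → [1,3,5]=1  [2,4,5]=3  [3,4,5]=3
  size 4 → [1,3,4,5]=4  [2,3,4,5]=6
  first=0(u) contributes 10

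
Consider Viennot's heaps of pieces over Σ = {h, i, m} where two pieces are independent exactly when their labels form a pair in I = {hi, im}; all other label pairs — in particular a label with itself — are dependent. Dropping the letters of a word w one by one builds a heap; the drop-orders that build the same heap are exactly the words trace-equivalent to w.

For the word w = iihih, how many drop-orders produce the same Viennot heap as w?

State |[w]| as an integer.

0(i) covers ∅
1(i) covers 0:i
2(h) covers ∅
3(i) covers 1:i
4(h) covers 2:h
floor of heap: 0:i, 2:h
completions by unplaced set U, small U first (add the entries for U minus each lowest piece of U):
  |U|=1: {3}:1  {4}:1
  |U|=2: {1,3}:1  {2,4}:1  {3,4}:2
  |U|=3: {0,1,3}:1  {1,3,4}:3  {2,3,4}:3
  start at 0(i): 6
  start at 2(h): 4
sum over floor = 10

10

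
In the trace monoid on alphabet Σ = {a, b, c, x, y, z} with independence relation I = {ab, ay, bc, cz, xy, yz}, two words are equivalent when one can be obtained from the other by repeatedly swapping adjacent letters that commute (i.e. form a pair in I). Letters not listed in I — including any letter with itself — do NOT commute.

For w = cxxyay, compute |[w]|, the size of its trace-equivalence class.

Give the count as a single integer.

10

drop 0:c onto floor
drop 1:x onto {0:c}
drop 2:x onto {1:x}
drop 3:y onto {0:c}
drop 4:a onto {2:x}
drop 5:y onto {3:y}
ground layer = {0:c}
drop-orders for the pieces not yet dropped (sum over which currently-grounded one goes next):
  1 to go: {4} 1  {5} 1
  2 to go: {2,4} 1  {3,5} 1  {4,5} 2
  3 to go: {1,2,4} 1  {2,4,5} 3  {3,4,5} 3
  4 to go: {1,2,4,5} 4  {2,3,4,5} 6
  if 0:c drops first: 10 orders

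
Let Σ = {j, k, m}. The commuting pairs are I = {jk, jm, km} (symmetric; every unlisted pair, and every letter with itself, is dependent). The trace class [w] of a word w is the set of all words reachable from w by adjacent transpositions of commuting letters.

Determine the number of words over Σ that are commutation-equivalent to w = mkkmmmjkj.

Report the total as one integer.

0(m) covers ∅
1(k) covers ∅
2(k) covers 1:k
3(m) covers 0:m
4(m) covers 3:m
5(m) covers 4:m
6(j) covers ∅
7(k) covers 2:k
8(j) covers 6:j
floor of heap: 0:m, 1:k, 6:j
completions by unplaced set U, small U first (add the entries for U minus each lowest piece of U):
  |U|=1: {5}:1  {7}:1  {8}:1
  |U|=2: {2,7}:1  {4,5}:1  {5,7}:2  {5,8}:2  {6,8}:1  {7,8}:2
  |U|=3: {1,2,7}:1  {2,5,7}:3  {2,7,8}:3  {3,4,5}:1  {4,5,7}:3  {4,5,8}:3  {5,6,8}:3  {5,7,8}:6  {6,7,8}:3
  |U|=4: {0,3,4,5}:1  {1,2,5,7}:4  {1,2,7,8}:4  {2,4,5,7}:6  {2,5,7,8}:12  {2,6,7,8}:6  {3,4,5,7}:4  {3,4,5,8}:4  {4,5,6,8}:6  {4,5,7,8}:12  {5,6,7,8}:12
  |U|=5: {0,3,4,5,7}:5  {0,3,4,5,8}:5  {1,2,4,5,7}:10  {1,2,5,7,8}:20  {1,2,6,7,8}:10  {2,3,4,5,7}:10  {2,4,5,7,8}:30  {2,5,6,7,8}:30  {3,4,5,6,8}:10  {3,4,5,7,8}:20  {4,5,6,7,8}:30
  |U|=6: {0,2,3,4,5,7}:15  {0,3,4,5,6,8}:15  {0,3,4,5,7,8}:30  {1,2,3,4,5,7}:20  {1,2,4,5,7,8}:60  {1,2,5,6,7,8}:60  {2,3,4,5,7,8}:60  {2,4,5,6,7,8}:90  {3,4,5,6,7,8}:60
  |U|=7: {0,1,2,3,4,5,7}:35  {0,2,3,4,5,7,8}:105  {0,3,4,5,6,7,8}:105  {1,2,3,4,5,7,8}:140  {1,2,4,5,6,7,8}:210  {2,3,4,5,6,7,8}:210
  start at 0(m): 560
  start at 1(k): 420
  start at 6(j): 280
sum over floor = 1260

1260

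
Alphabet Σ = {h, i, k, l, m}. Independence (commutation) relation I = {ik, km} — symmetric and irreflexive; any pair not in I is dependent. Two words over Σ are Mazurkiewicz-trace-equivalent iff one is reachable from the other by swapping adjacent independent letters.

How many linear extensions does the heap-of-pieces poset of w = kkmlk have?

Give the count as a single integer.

#0=k has no predecessor
#1=k depends on [0:k]
#2=m has no predecessor
#3=l depends on [1:k, 2:m]
#4=k depends on [3:l]
sources: [0:k, 2:m]
N(rest) = Σ N(rest − s) over sources s of rest; N(one piece) = 1:
  size 1 → [4]=1
  size 2 → [3,4]=1
  size 3 → [1,3,4]=1  [2,3,4]=1
  first=0(k) contributes 2
  first=2(m) contributes 1
|[w]| = 3

3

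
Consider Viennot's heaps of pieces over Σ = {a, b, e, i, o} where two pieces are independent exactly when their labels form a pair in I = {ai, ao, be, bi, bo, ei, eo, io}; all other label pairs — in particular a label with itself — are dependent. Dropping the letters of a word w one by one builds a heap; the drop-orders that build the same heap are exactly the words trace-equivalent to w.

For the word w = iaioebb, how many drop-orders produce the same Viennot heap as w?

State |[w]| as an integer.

315

0(i) covers ∅
1(a) covers ∅
2(i) covers 0:i
3(o) covers ∅
4(e) covers 1:a
5(b) covers 1:a
6(b) covers 5:b
floor of heap: 0:i, 1:a, 3:o
completions by unplaced set U, small U first (add the entries for U minus each lowest piece of U):
  |U|=1: {2}:1  {3}:1  {4}:1  {6}:1
  |U|=2: {0,2}:1  {2,3}:2  {2,4}:2  {2,6}:2  {3,4}:2  {3,6}:2  {4,6}:2  {5,6}:1
  |U|=3: {0,2,3}:3  {0,2,4}:3  {0,2,6}:3  {2,3,4}:6  {2,3,6}:6  {2,4,6}:6  {2,5,6}:3  {3,4,6}:6  {3,5,6}:3  {4,5,6}:3
  |U|=4: {0,2,3,4}:12  {0,2,3,6}:12  {0,2,4,6}:12  {0,2,5,6}:6  {1,4,5,6}:3  {2,3,4,6}:24  {2,3,5,6}:12  {2,4,5,6}:12  {3,4,5,6}:12
  |U|=5: {0,2,3,4,6}:60  {0,2,3,5,6}:30  {0,2,4,5,6}:30  {1,2,4,5,6}:15  {1,3,4,5,6}:15  {2,3,4,5,6}:60
  start at 0(i): 90
  start at 1(a): 180
  start at 3(o): 45
sum over floor = 315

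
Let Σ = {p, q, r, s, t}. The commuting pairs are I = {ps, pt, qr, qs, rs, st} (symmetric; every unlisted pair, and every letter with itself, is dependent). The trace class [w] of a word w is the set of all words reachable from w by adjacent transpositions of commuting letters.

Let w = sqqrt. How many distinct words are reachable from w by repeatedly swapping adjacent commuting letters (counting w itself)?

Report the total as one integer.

15

0(s) covers ∅
1(q) covers ∅
2(q) covers 1:q
3(r) covers ∅
4(t) covers 2:q, 3:r
floor of heap: 0:s, 1:q, 3:r
completions by unplaced set U, small U first (add the entries for U minus each lowest piece of U):
  |U|=1: {0}:1  {4}:1
  |U|=2: {0,4}:2  {2,4}:1  {3,4}:1
  |U|=3: {0,2,4}:3  {0,3,4}:3  {1,2,4}:1  {2,3,4}:2
  start at 0(s): 3
  start at 1(q): 8
  start at 3(r): 4
sum over floor = 15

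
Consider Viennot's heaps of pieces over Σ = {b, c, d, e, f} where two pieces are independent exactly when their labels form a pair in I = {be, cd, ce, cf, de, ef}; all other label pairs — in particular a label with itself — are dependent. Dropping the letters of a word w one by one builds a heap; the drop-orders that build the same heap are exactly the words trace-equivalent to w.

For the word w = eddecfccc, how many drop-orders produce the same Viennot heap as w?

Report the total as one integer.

piece 0:e — minimal
piece 1:d — minimal
piece 2:d rests on {1:d}
piece 3:e rests on {0:e}
piece 4:c — minimal
piece 5:f rests on {2:d}
piece 6:c rests on {4:c}
piece 7:c rests on {6:c}
piece 8:c rests on {7:c}
minimal pieces: {0:e, 1:d, 4:c}
ways to finish when only these pieces remain (= sum over removing one remaining piece with nothing left below it):
  1 left: {3}→1  {5}→1  {8}→1
  2 left: {0,3}→1  {2,5}→1  {3,5}→2  {3,8}→2  {5,8}→2  {7,8}→1
  3 left: {0,3,5}→3  {0,3,8}→3  {1,2,5}→1  {2,3,5}→3  {2,5,8}→3  {3,5,8}→6  {3,7,8}→3  {5,7,8}→3  {6,7,8}→1
  4 left: {0,2,3,5}→6  {0,3,5,8}→12  {0,3,7,8}→6  {1,2,3,5}→4  {1,2,5,8}→4  {2,3,5,8}→12  {2,5,7,8}→6  {3,5,7,8}→12  {3,6,7,8}→4  {4,6,7,8}→1  {5,6,7,8}→4
  5 left: {0,1,2,3,5}→10  {0,2,3,5,8}→30  {0,3,5,7,8}→30  {0,3,6,7,8}→10  {1,2,3,5,8}→20  {1,2,5,7,8}→10  {2,3,5,7,8}→30  {2,5,6,7,8}→10  {3,4,6,7,8}→5  {3,5,6,7,8}→20  {4,5,6,7,8}→5
  6 left: {0,1,2,3,5,8}→60  {0,2,3,5,7,8}→90  {0,3,4,6,7,8}→15  {0,3,5,6,7,8}→60  {1,2,3,5,7,8}→60  {1,2,5,6,7,8}→20  {2,3,5,6,7,8}→60  {2,4,5,6,7,8}→15  {3,4,5,6,7,8}→30
  7 left: {0,1,2,3,5,7,8}→210  {0,2,3,5,6,7,8}→210  {0,3,4,5,6,7,8}→105  {1,2,3,5,6,7,8}→140  {1,2,4,5,6,7,8}→35  {2,3,4,5,6,7,8}→105
  placing 0:e first → 280 extensions
  placing 1:d first → 420 extensions
  placing 4:c first → 560 extensions
total linear extensions = 1260

1260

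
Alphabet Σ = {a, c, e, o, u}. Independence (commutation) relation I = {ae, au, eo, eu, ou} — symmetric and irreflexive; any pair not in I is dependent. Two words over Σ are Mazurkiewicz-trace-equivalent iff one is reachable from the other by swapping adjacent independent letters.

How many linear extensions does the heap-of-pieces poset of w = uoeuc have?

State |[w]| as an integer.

piece 0:u — minimal
piece 1:o — minimal
piece 2:e — minimal
piece 3:u rests on {0:u}
piece 4:c rests on {1:o, 2:e, 3:u}
minimal pieces: {0:u, 1:o, 2:e}
ways to finish when only these pieces remain (= sum over removing one remaining piece with nothing left below it):
  1 left: {4}→1
  2 left: {1,4}→1  {2,4}→1  {3,4}→1
  3 left: {0,3,4}→1  {1,2,4}→2  {1,3,4}→2  {2,3,4}→2
  placing 0:u first → 6 extensions
  placing 1:o first → 3 extensions
  placing 2:e first → 3 extensions
total linear extensions = 12

12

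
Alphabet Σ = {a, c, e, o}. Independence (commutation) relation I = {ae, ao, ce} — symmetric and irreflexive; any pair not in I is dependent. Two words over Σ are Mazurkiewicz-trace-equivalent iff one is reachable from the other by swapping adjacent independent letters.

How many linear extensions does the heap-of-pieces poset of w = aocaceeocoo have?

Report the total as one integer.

#0=a has no predecessor
#1=o has no predecessor
#2=c depends on [0:a, 1:o]
#3=a depends on [2:c]
#4=c depends on [3:a]
#5=e depends on [1:o]
#6=e depends on [5:e]
#7=o depends on [4:c, 6:e]
#8=c depends on [7:o]
#9=o depends on [8:c]
#10=o depends on [9:o]
sources: [0:a, 1:o]
N(rest) = Σ N(rest − s) over sources s of rest; N(one piece) = 1:
  size 1 → [10]=1
  size 2 → [9,10]=1
  size 3 → [8,9,10]=1
  size 4 → [7,8,9,10]=1
  size 5 → [4,7,8,9,10]=1  [6,7,8,9,10]=1
  size 6 → [3,4,7,8,9,10]=1  [4,6,7,8,9,10]=2  [5,6,7,8,9,10]=1
  size 7 → [2,3,4,7,8,9,10]=1  [3,4,6,7,8,9,10]=3  [4,5,6,7,8,9,10]=3
  size 8 → [0,2,3,4,7,8,9,10]=1  [2,3,4,6,7,8,9,10]=4  [3,4,5,6,7,8,9,10]=6
  size 9 → [0,2,3,4,6,7,8,9,10]=5  [2,3,4,5,6,7,8,9,10]=10
  first=0(a) contributes 10
  first=1(o) contributes 15
|[w]| = 25

25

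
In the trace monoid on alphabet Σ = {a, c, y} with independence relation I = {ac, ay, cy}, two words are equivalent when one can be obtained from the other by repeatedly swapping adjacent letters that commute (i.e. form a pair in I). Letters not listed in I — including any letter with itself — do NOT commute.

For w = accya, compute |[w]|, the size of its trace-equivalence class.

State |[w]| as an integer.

30

0(a) covers ∅
1(c) covers ∅
2(c) covers 1:c
3(y) covers ∅
4(a) covers 0:a
floor of heap: 0:a, 1:c, 3:y
completions by unplaced set U, small U first (add the entries for U minus each lowest piece of U):
  |U|=1: {2}:1  {3}:1  {4}:1
  |U|=2: {0,4}:1  {1,2}:1  {2,3}:2  {2,4}:2  {3,4}:2
  |U|=3: {0,2,4}:3  {0,3,4}:3  {1,2,3}:3  {1,2,4}:3  {2,3,4}:6
  start at 0(a): 12
  start at 1(c): 12
  start at 3(y): 6
sum over floor = 30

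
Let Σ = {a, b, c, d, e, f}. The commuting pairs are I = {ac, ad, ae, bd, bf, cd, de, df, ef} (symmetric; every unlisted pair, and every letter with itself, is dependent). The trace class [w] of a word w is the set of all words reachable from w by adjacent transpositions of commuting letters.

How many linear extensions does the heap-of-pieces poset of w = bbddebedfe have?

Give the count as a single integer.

#0=b has no predecessor
#1=b depends on [0:b]
#2=d has no predecessor
#3=d depends on [2:d]
#4=e depends on [1:b]
#5=b depends on [4:e]
#6=e depends on [5:b]
#7=d depends on [3:d]
#8=f has no predecessor
#9=e depends on [6:e]
sources: [0:b, 2:d, 8:f]
N(rest) = Σ N(rest − s) over sources s of rest; N(one piece) = 1:
  size 1 → [7]=1  [8]=1  [9]=1
  size 2 → [3,7]=1  [6,9]=1  [7,8]=2  [7,9]=2  [8,9]=2
  size 3 → [2,3,7]=1  [3,7,8]=3  [3,7,9]=3  [5,6,9]=1  [6,7,9]=3  [6,8,9]=3  [7,8,9]=6
  size 4 → [2,3,7,8]=4  [2,3,7,9]=4  [3,6,7,9]=6  [3,7,8,9]=12  [4,5,6,9]=1  [5,6,7,9]=4  [5,6,8,9]=4  [6,7,8,9]=12
  size 5 → [1,4,5,6,9]=1  [2,3,6,7,9]=10  [2,3,7,8,9]=20  [3,5,6,7,9]=10  [3,6,7,8,9]=30  [4,5,6,7,9]=5  [4,5,6,8,9]=5  [5,6,7,8,9]=20
  size 6 → [0,1,4,5,6,9]=1  [1,4,5,6,7,9]=6  [1,4,5,6,8,9]=6  [2,3,5,6,7,9]=20  [2,3,6,7,8,9]=60  [3,4,5,6,7,9]=15  [3,5,6,7,8,9]=60  [4,5,6,7,8,9]=30
  size 7 → [0,1,4,5,6,7,9]=7  [0,1,4,5,6,8,9]=7  [1,3,4,5,6,7,9]=21  [1,4,5,6,7,8,9]=42  [2,3,4,5,6,7,9]=35  [2,3,5,6,7,8,9]=140  [3,4,5,6,7,8,9]=105
  size 8 → [0,1,3,4,5,6,7,9]=28  [0,1,4,5,6,7,8,9]=56  [1,2,3,4,5,6,7,9]=56  [1,3,4,5,6,7,8,9]=168  [2,3,4,5,6,7,8,9]=280
  first=0(b) contributes 504
  first=2(d) contributes 252
  first=8(f) contributes 84
|[w]| = 840

840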